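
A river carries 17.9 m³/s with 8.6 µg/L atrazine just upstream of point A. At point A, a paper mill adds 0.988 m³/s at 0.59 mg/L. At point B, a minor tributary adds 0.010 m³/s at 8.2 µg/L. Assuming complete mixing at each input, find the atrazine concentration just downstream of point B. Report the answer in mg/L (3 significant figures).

0.0390 mg/L

8.6 µg/L = 0.0086 mg/L.
After input A: C = (17.9·0.0086 + 0.988·0.59) / 18.89 = 0.03901 mg/L.
8.2 µg/L = 0.0082 mg/L.
After input B: C = (18.89·0.03901 + 0.01·0.0082) / 18.9 = 0.039 mg/L.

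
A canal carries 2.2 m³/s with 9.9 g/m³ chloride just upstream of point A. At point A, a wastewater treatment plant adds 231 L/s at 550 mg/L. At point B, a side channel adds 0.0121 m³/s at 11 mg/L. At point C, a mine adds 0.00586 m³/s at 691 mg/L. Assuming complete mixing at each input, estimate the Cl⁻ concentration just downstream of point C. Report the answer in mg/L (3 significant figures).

231 L/s = 0.231 m³/s.
After input A: C = (2.2·9.9 + 0.231·550) / 2.431 = 61.22 mg/L.
After input B: C = (2.431·61.22 + 0.0121·11) / 2.443 = 60.97 mg/L.
After input C: C = (2.443·60.97 + 0.00586·691) / 2.449 = 62.48 mg/L.

62.5 mg/L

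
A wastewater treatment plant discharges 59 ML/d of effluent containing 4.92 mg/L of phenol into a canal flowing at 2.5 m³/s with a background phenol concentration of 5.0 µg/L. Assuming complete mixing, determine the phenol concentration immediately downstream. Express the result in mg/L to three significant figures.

1.06 mg/L

59 ML/d = 0.6829 m³/s.
5.0 µg/L = 0.005 mg/L.
Flow-weighted mixing gives C = (0.6829·4.92 + 2.5·0.005) / (0.6829 + 2.5) = 3.372/3.183 = 1.059 mg/L.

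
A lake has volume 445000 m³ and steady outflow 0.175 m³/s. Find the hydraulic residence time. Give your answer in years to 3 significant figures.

0.0806 yr

Q = 0.175 m³/s × 3.156e+07 s/yr = 5.523e+06 m³/yr.
Hydraulic residence time τ = V/Q = 445000/5.523e+06 = 0.08058 yr.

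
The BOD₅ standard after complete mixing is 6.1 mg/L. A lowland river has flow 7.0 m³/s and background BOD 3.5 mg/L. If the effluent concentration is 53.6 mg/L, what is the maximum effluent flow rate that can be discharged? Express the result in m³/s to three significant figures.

Mass balance at complete mixing: C_std·(Q_w + Q_r) = Q_w·C_e + Q_r·C_b.
Rearranging, Q_w = Q_r·(C_std − C_b)/(C_e − C_std) = 7.0·(6.1 − 3.5) / (53.6 − 6.1) = 0.3832 m³/s.

0.383 m³/s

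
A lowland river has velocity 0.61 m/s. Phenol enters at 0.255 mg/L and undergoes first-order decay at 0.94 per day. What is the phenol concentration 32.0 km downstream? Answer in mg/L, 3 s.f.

0.144 mg/L

Travel time t = 32.0 km / 0.61 m/s = 3.2e+04/0.61 = 5.246e+04 s = 0.6072 d.
First-order decay: C = 0.255·exp(−0.94·0.6072) = 0.255·0.5651 = 0.1441 mg/L.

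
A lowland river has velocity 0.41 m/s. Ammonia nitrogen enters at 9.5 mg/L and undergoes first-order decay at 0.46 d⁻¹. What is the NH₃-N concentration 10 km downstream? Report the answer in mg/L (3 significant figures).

8.34 mg/L

Travel time t = 10 km / 0.41 m/s = 1e+04/0.41 = 2.439e+04 s = 0.2823 d.
First-order decay: C = 9.5·exp(−0.46·0.2823) = 9.5·0.8782 = 8.343 mg/L.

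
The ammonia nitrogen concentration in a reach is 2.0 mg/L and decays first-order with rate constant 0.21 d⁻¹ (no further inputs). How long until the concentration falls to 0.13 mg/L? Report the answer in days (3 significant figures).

13.0 d

t = ln(C₀/C)/k = ln(2.0/0.13)/0.21 = 2.733/0.21 = 13.02 d.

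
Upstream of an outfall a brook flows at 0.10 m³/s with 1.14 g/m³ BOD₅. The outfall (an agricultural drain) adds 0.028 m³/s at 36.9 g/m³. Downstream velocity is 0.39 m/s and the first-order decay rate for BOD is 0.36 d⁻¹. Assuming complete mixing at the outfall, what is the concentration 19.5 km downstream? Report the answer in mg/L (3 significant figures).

7.28 mg/L

After complete mixing, C₀ = (0.028·36.9 + 0.1·1.14) / 0.128 = 8.962 mg/L.
Travel time t = 1.95e+04 m / 0.39 m/s = 5e+04 s = 0.5787 d.
C = 8.962·exp(−0.36·0.5787) = 8.962·0.8119 = 7.277 mg/L.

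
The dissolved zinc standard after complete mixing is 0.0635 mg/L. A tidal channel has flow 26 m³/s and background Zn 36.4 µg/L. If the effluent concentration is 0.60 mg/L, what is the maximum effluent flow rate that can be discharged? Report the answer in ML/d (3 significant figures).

113 ML/d

36.4 µg/L = 0.0364 mg/L.
Mass balance at complete mixing: C_std·(Q_w + Q_r) = Q_w·C_e + Q_r·C_b.
Rearranging, Q_w = Q_r·(C_std − C_b)/(C_e − C_std) = 26·(0.0635 − 0.0364) / (0.6 − 0.0635) = 1.313 m³/s.
= 113.5 ML/d.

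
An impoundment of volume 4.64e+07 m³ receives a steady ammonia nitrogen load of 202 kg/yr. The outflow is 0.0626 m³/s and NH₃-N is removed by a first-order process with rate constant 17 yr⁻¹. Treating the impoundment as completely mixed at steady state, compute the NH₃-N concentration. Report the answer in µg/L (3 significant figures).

0.255 µg/L

Outflow Q = 0.0626 m³/s × 3.156e+07 s/yr = 1.976e+06 m³/yr.
Steady-state CSTR mass balance: W = Q·C + k·V·C, so C = W/(Q + kV).
Q + kV = 1.976e+06 + 17·4.64e+07 = 7.908e+08 m³/yr.
C = 202/7.908e+08 = 2.554e-07 kg/m³ = 0.0002554 mg/L = 0.2554 µg/L.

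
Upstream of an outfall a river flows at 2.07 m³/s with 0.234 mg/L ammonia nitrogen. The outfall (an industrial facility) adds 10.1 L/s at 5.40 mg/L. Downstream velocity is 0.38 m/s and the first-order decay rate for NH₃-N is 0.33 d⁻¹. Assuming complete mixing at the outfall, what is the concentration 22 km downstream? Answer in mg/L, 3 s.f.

0.208 mg/L

10.1 L/s = 0.0101 m³/s.
After complete mixing, C₀ = (0.0101·5.4 + 2.07·0.234) / 2.08 = 0.2591 mg/L.
Travel time t = 2.2e+04 m / 0.38 m/s = 5.789e+04 s = 0.6701 d.
C = 0.2591·exp(−0.33·0.6701) = 0.2591·0.8016 = 0.2077 mg/L.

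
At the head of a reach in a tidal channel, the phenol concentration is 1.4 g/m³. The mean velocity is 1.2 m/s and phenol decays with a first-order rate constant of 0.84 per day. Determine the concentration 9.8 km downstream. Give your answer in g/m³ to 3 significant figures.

1.29 g/m³

Travel time t = 9.8 km / 1.2 m/s = 9800/1.2 = 8167 s = 0.09452 d.
First-order decay: C = 1.4·exp(−0.84·0.09452) = 1.4·0.9237 = 1.293 g/m³.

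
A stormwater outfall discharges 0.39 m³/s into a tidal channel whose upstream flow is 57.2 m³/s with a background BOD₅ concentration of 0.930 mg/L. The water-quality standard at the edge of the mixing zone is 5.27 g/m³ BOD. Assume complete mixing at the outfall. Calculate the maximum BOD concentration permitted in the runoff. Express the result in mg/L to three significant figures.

Mass balance: 5.27·57.59 = 0.39·Cₑ + 57.2·0.93.
Cₑ = (303.5 − 53.2) / 0.39 = 641.8 mg/L.

642 mg/L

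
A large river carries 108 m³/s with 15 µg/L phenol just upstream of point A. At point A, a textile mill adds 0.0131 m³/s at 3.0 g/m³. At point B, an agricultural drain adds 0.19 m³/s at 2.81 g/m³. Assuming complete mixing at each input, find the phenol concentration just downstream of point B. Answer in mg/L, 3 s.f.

15 µg/L = 0.015 mg/L.
After input A: C = (108·0.015 + 0.0131·3) / 108 = 0.01536 mg/L.
After input B: C = (108·0.01536 + 0.19·2.81) / 108.2 = 0.02027 mg/L.

0.0203 mg/L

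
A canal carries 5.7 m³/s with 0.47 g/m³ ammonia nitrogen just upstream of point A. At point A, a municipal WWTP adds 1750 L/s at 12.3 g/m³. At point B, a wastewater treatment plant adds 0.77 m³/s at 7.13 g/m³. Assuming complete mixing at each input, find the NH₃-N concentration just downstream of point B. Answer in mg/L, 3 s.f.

3.61 mg/L

1750 L/s = 1.75 m³/s.
After input A: C = (5.7·0.47 + 1.75·12.3) / 7.45 = 3.249 mg/L.
After input B: C = (7.45·3.249 + 0.77·7.13) / 8.22 = 3.612 mg/L.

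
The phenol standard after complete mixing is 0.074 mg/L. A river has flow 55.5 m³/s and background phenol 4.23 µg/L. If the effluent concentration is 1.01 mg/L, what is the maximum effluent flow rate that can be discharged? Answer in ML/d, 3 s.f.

4.23 µg/L = 0.00423 mg/L.
Mass balance at complete mixing: C_std·(Q_w + Q_r) = Q_w·C_e + Q_r·C_b.
Rearranging, Q_w = Q_r·(C_std − C_b)/(C_e − C_std) = 55.5·(0.074 − 0.00423) / (1.01 − 0.074) = 4.137 m³/s.
= 357.4 ML/d.

357 ML/d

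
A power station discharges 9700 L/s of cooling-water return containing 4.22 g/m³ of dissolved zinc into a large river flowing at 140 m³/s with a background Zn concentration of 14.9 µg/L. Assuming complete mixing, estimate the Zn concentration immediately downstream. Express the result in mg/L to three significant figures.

0.287 mg/L

9700 L/s = 9.7 m³/s.
14.9 µg/L = 0.0149 mg/L.
Conservation of mass across the mixing zone: C = (9.7·4.22 + 140·0.0149) / (9.7 + 140) = 43.02/149.7 = 0.2874 mg/L.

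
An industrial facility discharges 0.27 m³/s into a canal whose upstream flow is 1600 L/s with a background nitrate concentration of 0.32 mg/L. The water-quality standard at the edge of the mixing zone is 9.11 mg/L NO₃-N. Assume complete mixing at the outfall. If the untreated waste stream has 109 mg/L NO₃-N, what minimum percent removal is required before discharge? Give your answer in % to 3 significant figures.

43.9 %

1600 L/s = 1.6 m³/s.
Mass balance: 9.11·1.87 = 0.27·Cₑ + 1.6·0.32.
Cₑ = (17.04 − 0.512) / 0.27 = 61.2 mg/L.
Required removal = 1 − 61.2/109 = 43.85 %.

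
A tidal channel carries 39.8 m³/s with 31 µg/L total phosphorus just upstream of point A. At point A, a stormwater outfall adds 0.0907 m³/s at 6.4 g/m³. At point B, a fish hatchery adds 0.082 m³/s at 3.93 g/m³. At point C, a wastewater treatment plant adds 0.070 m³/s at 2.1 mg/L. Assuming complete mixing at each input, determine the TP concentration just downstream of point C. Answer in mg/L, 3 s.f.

31 µg/L = 0.031 mg/L.
After input A: C = (39.8·0.031 + 0.0907·6.4) / 39.89 = 0.04548 mg/L.
After input B: C = (39.89·0.04548 + 0.082·3.93) / 39.97 = 0.05345 mg/L.
After input C: C = (39.97·0.05345 + 0.07·2.1) / 40.04 = 0.05703 mg/L.

0.0570 mg/L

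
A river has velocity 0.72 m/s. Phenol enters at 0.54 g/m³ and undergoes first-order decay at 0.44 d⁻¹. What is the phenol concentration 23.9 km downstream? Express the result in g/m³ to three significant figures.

Travel time t = 23.9 km / 0.72 m/s = 2.39e+04/0.72 = 3.319e+04 s = 0.3842 d.
First-order decay: C = 0.54·exp(−0.44·0.3842) = 0.54·0.8445 = 0.456 g/m³.

0.456 g/m³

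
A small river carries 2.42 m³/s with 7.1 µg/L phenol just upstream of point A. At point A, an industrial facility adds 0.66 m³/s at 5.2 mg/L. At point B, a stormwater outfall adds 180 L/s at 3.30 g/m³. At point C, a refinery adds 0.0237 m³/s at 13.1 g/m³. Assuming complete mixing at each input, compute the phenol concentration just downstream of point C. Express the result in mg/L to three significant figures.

1.33 mg/L

7.1 µg/L = 0.0071 mg/L.
After input A: C = (2.42·0.0071 + 0.66·5.2) / 3.08 = 1.12 mg/L.
180 L/s = 0.18 m³/s.
After input B: C = (3.08·1.12 + 0.18·3.3) / 3.26 = 1.24 mg/L.
After input C: C = (3.26·1.24 + 0.0237·13.1) / 3.284 = 1.326 mg/L.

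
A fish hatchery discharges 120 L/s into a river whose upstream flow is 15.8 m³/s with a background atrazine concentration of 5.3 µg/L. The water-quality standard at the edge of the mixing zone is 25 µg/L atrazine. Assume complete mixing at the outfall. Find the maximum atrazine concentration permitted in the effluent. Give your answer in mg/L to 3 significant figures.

120 L/s = 0.12 m³/s.
5.3 µg/L = 0.0053 mg/L.
25 µg/L = 0.025 mg/L.
Mass balance: 0.025·15.92 = 0.12·Cₑ + 15.8·0.0053.
Cₑ = (0.398 − 0.08374) / 0.12 = 2.619 mg/L.

2.62 mg/L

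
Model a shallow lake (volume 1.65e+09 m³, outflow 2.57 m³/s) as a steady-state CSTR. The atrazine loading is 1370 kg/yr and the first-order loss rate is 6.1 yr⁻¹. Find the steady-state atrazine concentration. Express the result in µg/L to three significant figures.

0.135 µg/L

Outflow Q = 2.57 m³/s × 3.156e+07 s/yr = 8.11e+07 m³/yr.
Steady-state CSTR mass balance: W = Q·C + k·V·C, so C = W/(Q + kV).
Q + kV = 8.11e+07 + 6.1·1.65e+09 = 1.015e+10 m³/yr.
C = 1370/1.015e+10 = 1.35e-07 kg/m³ = 0.000135 mg/L = 0.135 µg/L.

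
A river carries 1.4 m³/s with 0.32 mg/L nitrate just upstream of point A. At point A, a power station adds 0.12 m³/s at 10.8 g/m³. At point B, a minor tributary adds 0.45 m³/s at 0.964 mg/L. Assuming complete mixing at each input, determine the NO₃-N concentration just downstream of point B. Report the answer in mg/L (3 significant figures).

After input A: C = (1.4·0.32 + 0.12·10.8) / 1.52 = 1.147 mg/L.
After input B: C = (1.52·1.147 + 0.45·0.964) / 1.97 = 1.105 mg/L.

1.11 mg/L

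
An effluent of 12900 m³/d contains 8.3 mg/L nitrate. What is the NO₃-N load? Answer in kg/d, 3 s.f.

12900 m³/d = 0.1493 m³/s.
Mass flux = Q·C = 0.1493 m³/s × 8.3 g/m³ = 1.239 g/s.
= 1.239 g/s × 86.4 = 107.1 kg/d.

107 kg/d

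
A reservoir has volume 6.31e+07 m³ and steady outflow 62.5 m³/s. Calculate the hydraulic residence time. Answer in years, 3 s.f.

Q = 62.5 m³/s × 3.156e+07 s/yr = 1.972e+09 m³/yr.
Hydraulic residence time τ = V/Q = 6.31e+07/1.972e+09 = 0.03199 yr.

0.0320 yr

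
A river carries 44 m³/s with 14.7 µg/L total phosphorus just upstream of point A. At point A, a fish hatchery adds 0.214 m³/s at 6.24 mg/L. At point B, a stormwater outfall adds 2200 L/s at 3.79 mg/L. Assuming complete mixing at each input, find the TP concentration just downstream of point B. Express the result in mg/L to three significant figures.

0.222 mg/L

14.7 µg/L = 0.0147 mg/L.
After input A: C = (44·0.0147 + 0.214·6.24) / 44.21 = 0.04483 mg/L.
2200 L/s = 2.2 m³/s.
After input B: C = (44.21·0.04483 + 2.2·3.79) / 46.41 = 0.2224 mg/L.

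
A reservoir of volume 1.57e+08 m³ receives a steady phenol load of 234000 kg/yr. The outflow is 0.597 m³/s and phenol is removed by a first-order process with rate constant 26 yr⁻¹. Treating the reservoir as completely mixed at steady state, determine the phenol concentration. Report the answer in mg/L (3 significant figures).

Outflow Q = 0.597 m³/s × 3.156e+07 s/yr = 1.884e+07 m³/yr.
Steady-state CSTR mass balance: W = Q·C + k·V·C, so C = W/(Q + kV).
Q + kV = 1.884e+07 + 26·1.57e+08 = 4.101e+09 m³/yr.
C = 234000/4.101e+09 = 5.706e-05 kg/m³ = 0.05706 mg/L.

0.0571 mg/L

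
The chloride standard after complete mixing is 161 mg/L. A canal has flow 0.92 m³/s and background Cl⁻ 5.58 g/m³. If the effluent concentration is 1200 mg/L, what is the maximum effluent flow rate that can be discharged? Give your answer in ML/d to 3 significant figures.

11.9 ML/d

Mass balance at complete mixing: C_std·(Q_w + Q_r) = Q_w·C_e + Q_r·C_b.
Rearranging, Q_w = Q_r·(C_std − C_b)/(C_e − C_std) = 0.92·(161 − 5.58) / (1200 − 161) = 0.1376 m³/s.
= 11.89 ML/d.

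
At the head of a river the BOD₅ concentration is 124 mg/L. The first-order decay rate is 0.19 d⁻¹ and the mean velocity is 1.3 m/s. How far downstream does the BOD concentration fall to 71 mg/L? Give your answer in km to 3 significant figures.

330 km

From C = C₀·e^(−kt), t = ln(C₀/C)/k = ln(124/71)/0.19 = 0.5576/0.19 = 2.935 d.
Distance = v·t = 1.3 m/s × 2.536e+05 s = 3.296e+05 m = 329.6 km.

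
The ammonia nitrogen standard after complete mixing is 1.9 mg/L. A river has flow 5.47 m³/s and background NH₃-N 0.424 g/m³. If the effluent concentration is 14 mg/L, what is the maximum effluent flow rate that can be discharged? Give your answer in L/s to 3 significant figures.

Mass balance at complete mixing: C_std·(Q_w + Q_r) = Q_w·C_e + Q_r·C_b.
Rearranging, Q_w = Q_r·(C_std − C_b)/(C_e − C_std) = 5.47·(1.9 − 0.424) / (14 − 1.9) = 0.6672 m³/s.
= 667.2 L/s.

667 L/s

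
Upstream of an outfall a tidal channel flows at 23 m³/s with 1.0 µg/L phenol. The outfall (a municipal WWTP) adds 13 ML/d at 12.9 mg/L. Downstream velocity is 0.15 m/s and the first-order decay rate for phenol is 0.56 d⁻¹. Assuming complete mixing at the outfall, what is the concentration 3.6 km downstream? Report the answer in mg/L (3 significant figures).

13 ML/d = 0.1505 m³/s.
1.0 µg/L = 0.001 mg/L.
After complete mixing, C₀ = (0.1505·12.9 + 23·0.001) / 23.15 = 0.08484 mg/L.
Travel time t = 3600 m / 0.15 m/s = 2.4e+04 s = 0.2778 d.
C = 0.08484·exp(−0.56·0.2778) = 0.08484·0.8559 = 0.07261 mg/L.

0.0726 mg/L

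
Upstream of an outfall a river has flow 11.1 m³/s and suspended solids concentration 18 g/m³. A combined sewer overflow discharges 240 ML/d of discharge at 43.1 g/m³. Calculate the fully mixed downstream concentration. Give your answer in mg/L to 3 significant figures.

23.0 mg/L

240 ML/d = 2.778 m³/s.
Conservation of mass across the mixing zone: C = (2.778·43.1 + 11.1·18) / (2.778 + 11.1) = 319.5/13.88 = 23.02 mg/L.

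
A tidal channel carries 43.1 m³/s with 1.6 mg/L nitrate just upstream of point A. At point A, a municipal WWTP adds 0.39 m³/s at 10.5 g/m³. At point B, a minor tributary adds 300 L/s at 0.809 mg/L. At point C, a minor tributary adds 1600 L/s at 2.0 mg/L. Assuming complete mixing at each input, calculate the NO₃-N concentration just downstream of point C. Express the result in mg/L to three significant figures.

After input A: C = (43.1·1.6 + 0.39·10.5) / 43.49 = 1.68 mg/L.
300 L/s = 0.3 m³/s.
After input B: C = (43.49·1.68 + 0.3·0.809) / 43.79 = 1.674 mg/L.
1600 L/s = 1.6 m³/s.
After input C: C = (43.79·1.674 + 1.6·2) / 45.39 = 1.685 mg/L.

1.69 mg/L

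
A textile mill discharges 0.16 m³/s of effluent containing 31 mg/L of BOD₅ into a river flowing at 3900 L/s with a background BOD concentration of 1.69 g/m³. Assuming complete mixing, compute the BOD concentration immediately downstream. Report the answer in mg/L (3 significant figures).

3900 L/s = 3.9 m³/s.
By mass balance at complete mixing, C = (0.16·31 + 3.9·1.69) / (0.16 + 3.9) = 11.55/4.06 = 2.845 mg/L.

2.85 mg/L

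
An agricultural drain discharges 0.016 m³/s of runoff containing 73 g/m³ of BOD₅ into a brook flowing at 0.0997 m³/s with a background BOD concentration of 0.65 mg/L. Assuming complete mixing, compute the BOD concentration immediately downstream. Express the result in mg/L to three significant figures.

By mass balance at complete mixing, C = (0.016·73 + 0.0997·0.65) / (0.016 + 0.0997) = 1.233/0.1157 = 10.66 mg/L.

10.7 mg/L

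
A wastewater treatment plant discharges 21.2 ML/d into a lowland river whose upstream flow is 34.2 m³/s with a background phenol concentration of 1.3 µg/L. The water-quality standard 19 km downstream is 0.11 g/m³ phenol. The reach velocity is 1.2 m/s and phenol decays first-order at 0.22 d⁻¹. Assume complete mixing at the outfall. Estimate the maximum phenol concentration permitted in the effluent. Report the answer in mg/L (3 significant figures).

15.9 mg/L

21.2 ML/d = 0.2454 m³/s.
1.3 µg/L = 0.0013 mg/L.
Travel time to the compliance point: t = 1.9e+04/1.2 = 1.583e+04 s = 0.1833 d; decay factor exp(−0.22·0.1833) = 0.9605.
So the concentration just after mixing may be at most 0.11/0.9605 = 0.1145 mg/L.
Mass balance: 0.1145·34.45 = 0.2454·Cₑ + 34.2·0.0013.
Cₑ = (3.945 − 0.04446) / 0.2454 = 15.9 mg/L.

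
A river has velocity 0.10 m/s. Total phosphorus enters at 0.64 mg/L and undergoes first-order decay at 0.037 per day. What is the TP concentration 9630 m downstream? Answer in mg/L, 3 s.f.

Travel time t = 9630 m / 0.10 m/s = 9630/0.10 = 9.63e+04 s = 1.115 d.
First-order decay: C = 0.64·exp(−0.037·1.115) = 0.64·0.9596 = 0.6141 mg/L.

0.614 mg/L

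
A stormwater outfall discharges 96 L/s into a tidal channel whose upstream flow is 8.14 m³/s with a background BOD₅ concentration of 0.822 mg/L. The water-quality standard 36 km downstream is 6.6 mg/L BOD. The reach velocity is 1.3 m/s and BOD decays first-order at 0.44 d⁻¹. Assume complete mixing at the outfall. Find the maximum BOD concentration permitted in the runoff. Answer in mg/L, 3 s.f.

96 L/s = 0.096 m³/s.
Travel time to the compliance point: t = 3.6e+04/1.3 = 2.769e+04 s = 0.3205 d; decay factor exp(−0.44·0.3205) = 0.8685.
So the concentration just after mixing may be at most 6.6/0.8685 = 7.6 mg/L.
Mass balance: 7.6·8.236 = 0.096·Cₑ + 8.14·0.822.
Cₑ = (62.59 − 6.691) / 0.096 = 582.3 mg/L.

582 mg/L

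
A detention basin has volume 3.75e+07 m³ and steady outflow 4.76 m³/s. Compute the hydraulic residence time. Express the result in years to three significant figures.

0.250 yr

Q = 4.76 m³/s × 3.156e+07 s/yr = 1.502e+08 m³/yr.
Hydraulic residence time τ = V/Q = 3.75e+07/1.502e+08 = 0.2496 yr.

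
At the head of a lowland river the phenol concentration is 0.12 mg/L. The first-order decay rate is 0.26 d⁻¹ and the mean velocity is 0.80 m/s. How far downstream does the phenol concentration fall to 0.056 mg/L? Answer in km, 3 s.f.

203 km

From C = C₀·e^(−kt), t = ln(C₀/C)/k = ln(0.12/0.056)/0.26 = 0.7621/0.26 = 2.931 d.
Distance = v·t = 0.80 m/s × 2.533e+05 s = 2.026e+05 m = 202.6 km.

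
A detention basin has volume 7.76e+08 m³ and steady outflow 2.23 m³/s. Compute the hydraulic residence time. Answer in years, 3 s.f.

Q = 2.23 m³/s × 3.156e+07 s/yr = 7.037e+07 m³/yr.
Hydraulic residence time τ = V/Q = 7.76e+08/7.037e+07 = 11.03 yr.

11.0 yr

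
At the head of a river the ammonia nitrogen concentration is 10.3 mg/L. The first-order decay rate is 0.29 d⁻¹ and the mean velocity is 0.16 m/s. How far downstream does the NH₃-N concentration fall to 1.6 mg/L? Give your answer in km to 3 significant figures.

88.8 km

From C = C₀·e^(−kt), t = ln(C₀/C)/k = ln(10.3/1.6)/0.29 = 1.862/0.29 = 6.421 d.
Distance = v·t = 0.16 m/s × 5.548e+05 s = 8.877e+04 m = 88.77 km.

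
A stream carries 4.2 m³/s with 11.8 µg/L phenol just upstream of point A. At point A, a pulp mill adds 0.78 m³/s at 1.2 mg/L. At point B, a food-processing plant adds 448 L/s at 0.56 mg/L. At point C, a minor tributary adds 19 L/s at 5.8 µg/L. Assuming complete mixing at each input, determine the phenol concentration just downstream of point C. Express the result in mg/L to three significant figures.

11.8 µg/L = 0.0118 mg/L.
After input A: C = (4.2·0.0118 + 0.78·1.2) / 4.98 = 0.1979 mg/L.
448 L/s = 0.448 m³/s.
After input B: C = (4.98·0.1979 + 0.448·0.56) / 5.428 = 0.2278 mg/L.
19 L/s = 0.019 m³/s.
5.8 µg/L = 0.0058 mg/L.
After input C: C = (5.428·0.2278 + 0.019·0.0058) / 5.447 = 0.227 mg/L.

0.227 mg/L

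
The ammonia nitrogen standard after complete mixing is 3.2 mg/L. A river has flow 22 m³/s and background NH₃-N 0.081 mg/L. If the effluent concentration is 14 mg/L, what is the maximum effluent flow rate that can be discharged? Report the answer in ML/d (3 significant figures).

549 ML/d

Mass balance at complete mixing: C_std·(Q_w + Q_r) = Q_w·C_e + Q_r·C_b.
Rearranging, Q_w = Q_r·(C_std − C_b)/(C_e − C_std) = 22·(3.2 − 0.081) / (14 − 3.2) = 6.354 m³/s.
= 548.9 ML/d.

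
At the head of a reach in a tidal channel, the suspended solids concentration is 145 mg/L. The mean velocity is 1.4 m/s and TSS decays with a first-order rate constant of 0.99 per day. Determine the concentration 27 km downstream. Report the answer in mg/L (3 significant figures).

Travel time t = 27 km / 1.4 m/s = 2.7e+04/1.4 = 1.929e+04 s = 0.2232 d.
First-order decay: C = 145·exp(−0.99·0.2232) = 145·0.8017 = 116.3 mg/L.

116 mg/L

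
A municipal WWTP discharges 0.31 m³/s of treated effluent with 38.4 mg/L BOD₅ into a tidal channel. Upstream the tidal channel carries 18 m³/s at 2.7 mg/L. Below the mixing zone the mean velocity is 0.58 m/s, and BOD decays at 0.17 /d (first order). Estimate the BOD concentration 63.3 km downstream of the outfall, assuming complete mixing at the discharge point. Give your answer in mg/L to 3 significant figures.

2.67 mg/L

After complete mixing, C₀ = (0.31·38.4 + 18·2.7) / 18.31 = 3.304 mg/L.
Travel time t = 6.33e+04 m / 0.58 m/s = 1.091e+05 s = 1.263 d.
C = 3.304·exp(−0.17·1.263) = 3.304·0.8068 = 2.666 mg/L.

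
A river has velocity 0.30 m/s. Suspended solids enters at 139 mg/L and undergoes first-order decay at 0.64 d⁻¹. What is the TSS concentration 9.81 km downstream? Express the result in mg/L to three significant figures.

109 mg/L

Travel time t = 9.81 km / 0.30 m/s = 9810/0.30 = 3.27e+04 s = 0.3785 d.
First-order decay: C = 139·exp(−0.64·0.3785) = 139·0.7849 = 109.1 mg/L.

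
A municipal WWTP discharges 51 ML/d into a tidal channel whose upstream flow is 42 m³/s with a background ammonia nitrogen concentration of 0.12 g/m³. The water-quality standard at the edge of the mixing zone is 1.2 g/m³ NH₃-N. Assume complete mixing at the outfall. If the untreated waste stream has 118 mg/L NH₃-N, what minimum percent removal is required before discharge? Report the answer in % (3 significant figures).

33.9 %

51 ML/d = 0.5903 m³/s.
Mass balance: 1.2·42.59 = 0.5903·Cₑ + 42·0.12.
Cₑ = (51.11 − 5.04) / 0.5903 = 78.05 mg/L.
Required removal = 1 − 78.05/118 = 33.86 %.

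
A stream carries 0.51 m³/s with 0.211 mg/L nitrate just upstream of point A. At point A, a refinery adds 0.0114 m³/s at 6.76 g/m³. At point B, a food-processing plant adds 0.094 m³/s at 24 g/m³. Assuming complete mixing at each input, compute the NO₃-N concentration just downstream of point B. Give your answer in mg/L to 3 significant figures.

After input A: C = (0.51·0.211 + 0.0114·6.76) / 0.5214 = 0.3542 mg/L.
After input B: C = (0.5214·0.3542 + 0.094·24) / 0.6154 = 3.966 mg/L.

3.97 mg/L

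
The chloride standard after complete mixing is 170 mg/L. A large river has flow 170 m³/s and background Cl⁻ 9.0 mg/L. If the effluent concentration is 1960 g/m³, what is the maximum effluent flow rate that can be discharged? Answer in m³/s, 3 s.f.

Mass balance at complete mixing: C_std·(Q_w + Q_r) = Q_w·C_e + Q_r·C_b.
Rearranging, Q_w = Q_r·(C_std − C_b)/(C_e − C_std) = 170·(170 − 9) / (1960 − 170) = 15.29 m³/s.

15.3 m³/s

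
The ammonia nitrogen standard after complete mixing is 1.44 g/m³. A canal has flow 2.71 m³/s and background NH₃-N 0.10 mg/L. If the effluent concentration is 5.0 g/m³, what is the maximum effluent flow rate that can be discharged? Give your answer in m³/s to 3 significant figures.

1.02 m³/s

Mass balance at complete mixing: C_std·(Q_w + Q_r) = Q_w·C_e + Q_r·C_b.
Rearranging, Q_w = Q_r·(C_std − C_b)/(C_e − C_std) = 2.71·(1.44 − 0.1) / (5 − 1.44) = 1.02 m³/s.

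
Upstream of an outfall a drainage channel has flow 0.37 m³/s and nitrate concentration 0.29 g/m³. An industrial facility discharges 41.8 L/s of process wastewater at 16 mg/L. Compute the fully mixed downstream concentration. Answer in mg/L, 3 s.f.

1.88 mg/L

41.8 L/s = 0.0418 m³/s.
Conservation of mass across the mixing zone: C = (0.0418·16 + 0.37·0.29) / (0.0418 + 0.37) = 0.7761/0.4118 = 1.885 mg/L.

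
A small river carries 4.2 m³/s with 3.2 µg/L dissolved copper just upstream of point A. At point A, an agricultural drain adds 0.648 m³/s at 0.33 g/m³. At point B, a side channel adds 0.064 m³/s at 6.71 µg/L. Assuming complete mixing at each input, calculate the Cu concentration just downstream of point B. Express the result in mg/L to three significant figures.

0.0464 mg/L

3.2 µg/L = 0.0032 mg/L.
After input A: C = (4.2·0.0032 + 0.648·0.33) / 4.848 = 0.04688 mg/L.
6.71 µg/L = 0.00671 mg/L.
After input B: C = (4.848·0.04688 + 0.064·0.00671) / 4.912 = 0.04636 mg/L.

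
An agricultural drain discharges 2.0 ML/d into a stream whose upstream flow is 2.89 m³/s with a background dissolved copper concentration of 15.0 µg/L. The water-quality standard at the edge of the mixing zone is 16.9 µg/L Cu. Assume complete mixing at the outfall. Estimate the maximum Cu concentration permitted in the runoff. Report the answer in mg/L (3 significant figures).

2.0 ML/d = 0.02315 m³/s.
15.0 µg/L = 0.015 mg/L.
16.9 µg/L = 0.0169 mg/L.
Mass balance: 0.0169·2.913 = 0.02315·Cₑ + 2.89·0.015.
Cₑ = (0.04923 − 0.04335) / 0.02315 = 0.2541 mg/L.

0.254 mg/L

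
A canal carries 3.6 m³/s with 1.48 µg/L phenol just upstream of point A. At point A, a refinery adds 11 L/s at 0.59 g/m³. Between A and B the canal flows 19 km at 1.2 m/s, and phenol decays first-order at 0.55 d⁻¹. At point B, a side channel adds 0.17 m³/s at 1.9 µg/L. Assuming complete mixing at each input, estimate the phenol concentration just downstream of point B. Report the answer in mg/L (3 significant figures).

0.00291 mg/L

1.48 µg/L = 0.00148 mg/L.
11 L/s = 0.011 m³/s.
After input A: C = (3.6·0.00148 + 0.011·0.59) / 3.611 = 0.003273 mg/L.
Over the 19 km reach to input B (t = 1.583e+04 s = 0.1833 d), decay gives C = 0.003273·exp(−0.55·0.1833) = 0.002959 mg/L.
1.9 µg/L = 0.0019 mg/L.
After input B: C = (3.611·0.002959 + 0.17·0.0019) / 3.781 = 0.002911 mg/L.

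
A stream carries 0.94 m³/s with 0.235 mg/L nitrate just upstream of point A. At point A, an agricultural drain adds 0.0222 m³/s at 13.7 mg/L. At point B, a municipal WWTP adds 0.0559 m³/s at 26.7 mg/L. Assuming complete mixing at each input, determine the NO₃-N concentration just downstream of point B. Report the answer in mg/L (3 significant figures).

1.98 mg/L

After input A: C = (0.94·0.235 + 0.0222·13.7) / 0.9622 = 0.5457 mg/L.
After input B: C = (0.9622·0.5457 + 0.0559·26.7) / 1.018 = 1.982 mg/L.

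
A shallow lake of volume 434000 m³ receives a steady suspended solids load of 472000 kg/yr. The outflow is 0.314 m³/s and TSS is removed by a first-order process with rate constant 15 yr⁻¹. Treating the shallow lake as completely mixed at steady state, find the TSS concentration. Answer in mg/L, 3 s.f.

Outflow Q = 0.314 m³/s × 3.156e+07 s/yr = 9.909e+06 m³/yr.
Steady-state CSTR mass balance: W = Q·C + k·V·C, so C = W/(Q + kV).
Q + kV = 9.909e+06 + 15·434000 = 1.642e+07 m³/yr.
C = 472000/1.642e+07 = 0.02875 kg/m³ = 28.75 mg/L.

28.7 mg/L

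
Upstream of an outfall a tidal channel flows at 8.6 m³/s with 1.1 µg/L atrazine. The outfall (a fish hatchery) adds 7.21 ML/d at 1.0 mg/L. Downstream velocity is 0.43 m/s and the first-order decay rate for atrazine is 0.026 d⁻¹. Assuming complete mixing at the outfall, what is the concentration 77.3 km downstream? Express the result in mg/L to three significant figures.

0.0101 mg/L

7.21 ML/d = 0.08345 m³/s.
1.1 µg/L = 0.0011 mg/L.
After complete mixing, C₀ = (0.08345·1 + 8.6·0.0011) / 8.683 = 0.0107 mg/L.
Travel time t = 7.73e+04 m / 0.43 m/s = 1.798e+05 s = 2.081 d.
C = 0.0107·exp(−0.026·2.081) = 0.0107·0.9473 = 0.01014 mg/L.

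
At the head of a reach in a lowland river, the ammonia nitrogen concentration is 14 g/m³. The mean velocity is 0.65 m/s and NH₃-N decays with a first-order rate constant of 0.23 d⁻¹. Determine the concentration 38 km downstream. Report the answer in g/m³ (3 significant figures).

12.0 g/m³

Travel time t = 38 km / 0.65 m/s = 3.8e+04/0.65 = 5.846e+04 s = 0.6766 d.
First-order decay: C = 14·exp(−0.23·0.6766) = 14·0.8559 = 11.98 g/m³.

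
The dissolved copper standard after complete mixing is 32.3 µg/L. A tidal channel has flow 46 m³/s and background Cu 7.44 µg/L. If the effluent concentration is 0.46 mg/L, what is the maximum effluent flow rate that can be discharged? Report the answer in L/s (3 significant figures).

7.44 µg/L = 0.00744 mg/L.
32.3 µg/L = 0.0323 mg/L.
Mass balance at complete mixing: C_std·(Q_w + Q_r) = Q_w·C_e + Q_r·C_b.
Rearranging, Q_w = Q_r·(C_std − C_b)/(C_e − C_std) = 46·(0.0323 − 0.00744) / (0.46 − 0.0323) = 2.674 m³/s.
= 2674 L/s.

2670 L/s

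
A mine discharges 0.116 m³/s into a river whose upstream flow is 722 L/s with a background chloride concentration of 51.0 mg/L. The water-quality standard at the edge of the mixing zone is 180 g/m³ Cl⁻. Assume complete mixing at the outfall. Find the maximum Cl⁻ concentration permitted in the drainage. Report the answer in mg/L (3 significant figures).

722 L/s = 0.722 m³/s.
Mass balance: 180·0.838 = 0.116·Cₑ + 0.722·51.
Cₑ = (150.8 − 36.82) / 0.116 = 982.9 mg/L.

983 mg/L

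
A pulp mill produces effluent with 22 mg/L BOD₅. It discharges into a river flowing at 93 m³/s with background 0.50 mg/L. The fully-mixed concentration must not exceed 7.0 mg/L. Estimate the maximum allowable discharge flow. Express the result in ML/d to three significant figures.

Mass balance at complete mixing: C_std·(Q_w + Q_r) = Q_w·C_e + Q_r·C_b.
Rearranging, Q_w = Q_r·(C_std − C_b)/(C_e − C_std) = 93·(7 − 0.5) / (22 − 7) = 40.3 m³/s.
= 3482 ML/d.

3480 ML/d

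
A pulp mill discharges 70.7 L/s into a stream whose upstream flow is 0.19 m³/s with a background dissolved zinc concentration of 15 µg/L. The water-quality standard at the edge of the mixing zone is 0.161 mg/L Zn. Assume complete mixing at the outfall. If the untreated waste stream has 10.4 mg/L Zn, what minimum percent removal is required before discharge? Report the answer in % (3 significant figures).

94.7 %

70.7 L/s = 0.0707 m³/s.
15 µg/L = 0.015 mg/L.
Mass balance: 0.161·0.2607 = 0.0707·Cₑ + 0.19·0.015.
Cₑ = (0.04197 − 0.00285) / 0.0707 = 0.5534 mg/L.
Required removal = 1 − 0.5534/10.4 = 94.68 %.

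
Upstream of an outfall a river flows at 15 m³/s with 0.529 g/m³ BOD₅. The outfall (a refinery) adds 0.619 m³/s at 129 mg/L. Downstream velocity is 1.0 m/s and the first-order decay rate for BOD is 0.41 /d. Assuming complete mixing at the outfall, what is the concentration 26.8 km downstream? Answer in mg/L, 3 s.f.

4.95 mg/L

After complete mixing, C₀ = (0.619·129 + 15·0.529) / 15.62 = 5.62 mg/L.
Travel time t = 2.68e+04 m / 1.0 m/s = 2.68e+04 s = 0.3102 d.
C = 5.62·exp(−0.41·0.3102) = 5.62·0.8806 = 4.949 mg/L.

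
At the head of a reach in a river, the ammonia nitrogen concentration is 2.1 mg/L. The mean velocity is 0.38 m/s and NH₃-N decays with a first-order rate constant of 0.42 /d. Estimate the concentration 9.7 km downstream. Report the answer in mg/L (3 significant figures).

Travel time t = 9.7 km / 0.38 m/s = 9700/0.38 = 2.553e+04 s = 0.2954 d.
First-order decay: C = 2.1·exp(−0.42·0.2954) = 2.1·0.8833 = 1.855 mg/L.

1.85 mg/L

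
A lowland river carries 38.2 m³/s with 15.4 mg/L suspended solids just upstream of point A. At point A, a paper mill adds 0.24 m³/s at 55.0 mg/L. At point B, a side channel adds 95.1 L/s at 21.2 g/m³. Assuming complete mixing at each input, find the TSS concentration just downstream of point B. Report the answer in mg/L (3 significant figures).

After input A: C = (38.2·15.4 + 0.24·55) / 38.44 = 15.65 mg/L.
95.1 L/s = 0.0951 m³/s.
After input B: C = (38.44·15.65 + 0.0951·21.2) / 38.54 = 15.66 mg/L.

15.7 mg/L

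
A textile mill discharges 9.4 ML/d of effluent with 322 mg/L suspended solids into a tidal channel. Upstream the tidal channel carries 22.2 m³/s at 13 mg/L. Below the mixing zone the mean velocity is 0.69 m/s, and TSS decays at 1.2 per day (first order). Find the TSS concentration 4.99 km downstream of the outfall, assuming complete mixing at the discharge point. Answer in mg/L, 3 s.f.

13.1 mg/L

9.4 ML/d = 0.1088 m³/s.
After complete mixing, C₀ = (0.1088·322 + 22.2·13) / 22.31 = 14.51 mg/L.
Travel time t = 4990 m / 0.69 m/s = 7232 s = 0.0837 d.
C = 14.51·exp(−1.2·0.0837) = 14.51·0.9044 = 13.12 mg/L.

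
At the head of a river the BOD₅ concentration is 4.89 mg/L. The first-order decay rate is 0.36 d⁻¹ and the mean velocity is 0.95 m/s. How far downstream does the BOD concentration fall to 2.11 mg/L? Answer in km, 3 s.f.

From C = C₀·e^(−kt), t = ln(C₀/C)/k = ln(4.89/2.11)/0.36 = 0.8405/0.36 = 2.335 d.
Distance = v·t = 0.95 m/s × 2.017e+05 s = 1.916e+05 m = 191.6 km.

192 km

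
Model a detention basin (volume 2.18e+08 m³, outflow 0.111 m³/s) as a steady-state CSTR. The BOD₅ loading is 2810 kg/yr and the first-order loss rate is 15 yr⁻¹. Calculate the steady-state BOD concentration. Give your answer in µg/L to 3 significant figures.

0.858 µg/L

Outflow Q = 0.111 m³/s × 3.156e+07 s/yr = 3.503e+06 m³/yr.
Steady-state CSTR mass balance: W = Q·C + k·V·C, so C = W/(Q + kV).
Q + kV = 3.503e+06 + 15·2.18e+08 = 3.274e+09 m³/yr.
C = 2810/3.274e+09 = 8.584e-07 kg/m³ = 0.0008584 mg/L = 0.8584 µg/L.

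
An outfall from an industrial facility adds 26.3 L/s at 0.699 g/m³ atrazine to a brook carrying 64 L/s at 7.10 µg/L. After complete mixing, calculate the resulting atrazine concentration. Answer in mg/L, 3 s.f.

0.209 mg/L

26.3 L/s = 0.0263 m³/s.
64 L/s = 0.064 m³/s.
7.10 µg/L = 0.0071 mg/L.
By mass balance at complete mixing, C = (0.0263·0.699 + 0.064·0.0071) / (0.0263 + 0.064) = 0.01884/0.0903 = 0.2086 mg/L.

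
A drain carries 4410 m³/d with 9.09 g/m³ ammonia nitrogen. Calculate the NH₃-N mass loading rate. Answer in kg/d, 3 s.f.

40.1 kg/d

4410 m³/d = 0.05104 m³/s.
Mass flux = Q·C = 0.05104 m³/s × 9.09 g/m³ = 0.464 g/s.
= 0.464 g/s × 86.4 = 40.09 kg/d.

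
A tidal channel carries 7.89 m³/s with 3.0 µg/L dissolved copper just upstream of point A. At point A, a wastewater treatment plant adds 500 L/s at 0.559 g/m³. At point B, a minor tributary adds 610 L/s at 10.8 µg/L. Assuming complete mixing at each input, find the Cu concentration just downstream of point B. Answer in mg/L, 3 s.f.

0.0344 mg/L

3.0 µg/L = 0.003 mg/L.
500 L/s = 0.5 m³/s.
After input A: C = (7.89·0.003 + 0.5·0.559) / 8.39 = 0.03613 mg/L.
610 L/s = 0.61 m³/s.
10.8 µg/L = 0.0108 mg/L.
After input B: C = (8.39·0.03613 + 0.61·0.0108) / 9 = 0.03442 mg/L.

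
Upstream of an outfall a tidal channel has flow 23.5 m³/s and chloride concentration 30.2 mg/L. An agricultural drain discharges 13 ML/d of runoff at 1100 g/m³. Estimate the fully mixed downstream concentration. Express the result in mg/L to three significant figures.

13 ML/d = 0.1505 m³/s.
By mass balance at complete mixing, C = (0.1505·1100 + 23.5·30.2) / (0.1505 + 23.5) = 875.2/23.65 = 37.01 mg/L.

37.0 mg/L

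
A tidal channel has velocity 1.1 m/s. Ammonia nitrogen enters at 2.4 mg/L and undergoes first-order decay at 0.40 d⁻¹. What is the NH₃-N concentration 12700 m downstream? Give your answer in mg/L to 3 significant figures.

2.28 mg/L

Travel time t = 12700 m / 1.1 m/s = 1.27e+04/1.1 = 1.155e+04 s = 0.1336 d.
First-order decay: C = 2.4·exp(−0.40·0.1336) = 2.4·0.948 = 2.275 mg/L.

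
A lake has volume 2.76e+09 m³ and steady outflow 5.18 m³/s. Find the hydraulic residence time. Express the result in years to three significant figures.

16.9 yr

Q = 5.18 m³/s × 3.156e+07 s/yr = 1.635e+08 m³/yr.
Hydraulic residence time τ = V/Q = 2.76e+09/1.635e+08 = 16.88 yr.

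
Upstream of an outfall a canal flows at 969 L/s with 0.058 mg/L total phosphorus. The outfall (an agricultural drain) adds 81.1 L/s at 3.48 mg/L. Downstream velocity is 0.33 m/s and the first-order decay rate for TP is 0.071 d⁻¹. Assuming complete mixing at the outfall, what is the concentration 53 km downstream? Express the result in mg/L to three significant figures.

0.282 mg/L

81.1 L/s = 0.0811 m³/s.
969 L/s = 0.969 m³/s.
After complete mixing, C₀ = (0.0811·3.48 + 0.969·0.058) / 1.05 = 0.3223 mg/L.
Travel time t = 5.3e+04 m / 0.33 m/s = 1.606e+05 s = 1.859 d.
C = 0.3223·exp(−0.071·1.859) = 0.3223·0.8764 = 0.2824 mg/L.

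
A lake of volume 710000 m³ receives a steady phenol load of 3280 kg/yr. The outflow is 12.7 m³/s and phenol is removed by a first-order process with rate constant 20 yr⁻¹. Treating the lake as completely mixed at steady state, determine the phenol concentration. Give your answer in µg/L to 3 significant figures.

Outflow Q = 12.7 m³/s × 3.156e+07 s/yr = 4.008e+08 m³/yr.
Steady-state CSTR mass balance: W = Q·C + k·V·C, so C = W/(Q + kV).
Q + kV = 4.008e+08 + 20·710000 = 4.15e+08 m³/yr.
C = 3280/4.15e+08 = 7.904e-06 kg/m³ = 0.007904 mg/L = 7.904 µg/L.

7.90 µg/L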